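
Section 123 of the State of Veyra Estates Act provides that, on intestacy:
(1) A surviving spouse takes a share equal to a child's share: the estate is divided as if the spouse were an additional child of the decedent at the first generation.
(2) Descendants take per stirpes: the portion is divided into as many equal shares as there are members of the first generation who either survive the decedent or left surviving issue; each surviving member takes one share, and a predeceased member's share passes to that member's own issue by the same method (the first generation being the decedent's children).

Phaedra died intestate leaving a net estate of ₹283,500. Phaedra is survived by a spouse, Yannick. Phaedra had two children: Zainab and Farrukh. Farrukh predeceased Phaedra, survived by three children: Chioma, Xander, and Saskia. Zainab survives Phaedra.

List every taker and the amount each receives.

Yannick: ₹94,500; Zainab: ₹94,500; Chioma: ₹31,500; Xander: ₹31,500; Saskia: ₹31,500

The spouse counts as an additional share at the children's level, so there are 3 primary shares of ₹94,500. Yannick takes one such share (₹94,500).
The children's combined portion (₹189,000) is divided into 2 shares of ₹94,500: Zainab takes ₹94,500; Farrukh's ₹94,500 share passes to Farrukh's issue.
Farrukh's share (₹94,500) is divided into 3 shares of ₹31,500: Chioma, Xander, and Saskia each take ₹31,500.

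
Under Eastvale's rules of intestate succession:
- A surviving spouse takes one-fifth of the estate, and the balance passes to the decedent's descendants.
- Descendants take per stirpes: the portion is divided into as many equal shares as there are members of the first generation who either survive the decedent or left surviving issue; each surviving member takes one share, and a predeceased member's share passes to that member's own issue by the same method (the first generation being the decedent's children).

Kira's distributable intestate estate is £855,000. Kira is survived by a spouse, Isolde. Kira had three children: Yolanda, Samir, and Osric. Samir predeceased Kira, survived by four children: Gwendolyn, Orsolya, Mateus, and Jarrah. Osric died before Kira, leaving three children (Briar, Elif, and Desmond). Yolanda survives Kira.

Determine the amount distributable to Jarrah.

Jarrah receives £57,000.

Isolde takes one-fifth of £855,000 = £171,000. The remaining £684,000 passes to the descendants.
The descendants' portion (£684,000) is divided into 3 shares of £228,000: Yolanda takes £228,000; Samir's £228,000 share passes to Samir's issue; Osric's £228,000 share passes to Osric's issue.
Samir's share (£228,000) is divided into 4 shares of £57,000: Gwendolyn, Orsolya, Mateus, and Jarrah each take £57,000.
Osric's share (£228,000) is divided into 3 shares of £76,000: Briar, Elif, and Desmond each take £76,000.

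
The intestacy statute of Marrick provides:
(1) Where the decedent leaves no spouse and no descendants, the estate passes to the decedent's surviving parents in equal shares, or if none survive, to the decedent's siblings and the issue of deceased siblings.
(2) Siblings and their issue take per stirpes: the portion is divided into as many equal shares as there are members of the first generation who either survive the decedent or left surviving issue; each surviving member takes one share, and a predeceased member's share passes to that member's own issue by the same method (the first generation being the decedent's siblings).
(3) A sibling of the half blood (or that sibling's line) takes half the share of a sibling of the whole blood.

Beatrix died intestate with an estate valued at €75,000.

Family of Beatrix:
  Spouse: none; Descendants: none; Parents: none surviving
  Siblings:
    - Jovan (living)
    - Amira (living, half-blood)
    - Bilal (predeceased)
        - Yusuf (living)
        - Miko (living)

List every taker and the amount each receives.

Jovan: €30,000; Amira: €15,000; Yusuf: €15,000; Miko: €15,000

The entire €75,000 passes to the siblings and their issue.
Counting each half-blood sibling's line as half a unit, there are 5/2 units in €75,000, so one unit is €30,000. Whole-blood lines (Jovan and Bilal) take €30,000 each; half-blood lines (Amira) take €15,000 each.
Bilal's share (€30,000) is divided into 2 shares of €15,000: Yusuf and Miko each take €15,000.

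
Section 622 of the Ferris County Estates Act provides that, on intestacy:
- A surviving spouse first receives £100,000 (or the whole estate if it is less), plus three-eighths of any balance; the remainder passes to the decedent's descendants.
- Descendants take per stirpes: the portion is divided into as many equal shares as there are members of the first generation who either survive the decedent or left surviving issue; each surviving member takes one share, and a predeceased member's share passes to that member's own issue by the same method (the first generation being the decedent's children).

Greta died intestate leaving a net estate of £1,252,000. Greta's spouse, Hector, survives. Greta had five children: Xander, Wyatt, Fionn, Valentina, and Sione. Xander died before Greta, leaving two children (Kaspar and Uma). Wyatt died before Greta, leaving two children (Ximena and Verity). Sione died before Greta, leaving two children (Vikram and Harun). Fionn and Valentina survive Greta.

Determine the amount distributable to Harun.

Harun receives £72,000.

Hector first takes £100,000, leaving a balance of £1,152,000. Hector then takes three-eighths of the balance (£432,000), for a total of £532,000. The remaining £720,000 passes to the descendants.
The descendants' portion (£720,000) is divided into 5 shares of £144,000: Fionn and Valentina each take £144,000; Xander's £144,000 share passes to Xander's issue; Wyatt's £144,000 share passes to Wyatt's issue; Sione's £144,000 share passes to Sione's issue.
Xander's share (£144,000) is divided into 2 shares of £72,000: Kaspar and Uma each take £72,000.
Wyatt's share (£144,000) is divided into 2 shares of £72,000: Ximena and Verity each take £72,000.
Sione's share (£144,000) is divided into 2 shares of £72,000: Vikram and Harun each take £72,000.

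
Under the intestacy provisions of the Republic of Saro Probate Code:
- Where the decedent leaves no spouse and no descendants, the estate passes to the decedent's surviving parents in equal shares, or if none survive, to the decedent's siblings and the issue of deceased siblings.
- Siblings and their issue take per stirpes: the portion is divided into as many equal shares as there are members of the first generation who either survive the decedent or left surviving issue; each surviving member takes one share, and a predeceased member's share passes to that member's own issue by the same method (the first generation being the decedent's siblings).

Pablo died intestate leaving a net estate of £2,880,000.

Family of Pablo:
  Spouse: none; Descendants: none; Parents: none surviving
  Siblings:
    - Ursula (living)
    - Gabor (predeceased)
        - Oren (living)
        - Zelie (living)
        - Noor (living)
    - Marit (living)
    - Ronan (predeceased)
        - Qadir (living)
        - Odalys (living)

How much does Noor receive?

The entire £2,880,000 passes to the siblings and their issue.
That amount (£2,880,000) is divided into 4 shares of £720,000: Ursula and Marit each take £720,000; Gabor's £720,000 share passes to Gabor's issue; Ronan's £720,000 share passes to Ronan's issue.
Gabor's share (£720,000) is divided into 3 shares of £240,000: Oren, Zelie, and Noor each take £240,000.
Ronan's share (£720,000) is divided into 2 shares of £360,000: Qadir and Odalys each take £360,000.

Noor receives £240,000.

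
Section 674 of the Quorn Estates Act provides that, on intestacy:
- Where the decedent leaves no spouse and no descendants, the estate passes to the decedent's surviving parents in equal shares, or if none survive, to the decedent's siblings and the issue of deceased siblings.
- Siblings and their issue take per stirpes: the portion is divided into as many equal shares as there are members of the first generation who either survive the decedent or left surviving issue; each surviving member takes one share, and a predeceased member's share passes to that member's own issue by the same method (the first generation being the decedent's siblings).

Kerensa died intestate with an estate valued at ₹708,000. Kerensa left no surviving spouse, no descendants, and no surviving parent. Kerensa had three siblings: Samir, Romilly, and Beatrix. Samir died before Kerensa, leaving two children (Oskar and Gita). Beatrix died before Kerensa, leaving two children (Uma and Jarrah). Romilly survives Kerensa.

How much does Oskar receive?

Oskar receives ₹118,000.

The entire ₹708,000 passes to the siblings and their issue.
That amount (₹708,000) is divided into 3 shares of ₹236,000: Romilly takes ₹236,000; Samir's ₹236,000 share passes to Samir's issue; Beatrix's ₹236,000 share passes to Beatrix's issue.
Samir's share (₹236,000) is divided into 2 shares of ₹118,000: Oskar and Gita each take ₹118,000.
Beatrix's share (₹236,000) is divided into 2 shares of ₹118,000: Uma and Jarrah each take ₹118,000.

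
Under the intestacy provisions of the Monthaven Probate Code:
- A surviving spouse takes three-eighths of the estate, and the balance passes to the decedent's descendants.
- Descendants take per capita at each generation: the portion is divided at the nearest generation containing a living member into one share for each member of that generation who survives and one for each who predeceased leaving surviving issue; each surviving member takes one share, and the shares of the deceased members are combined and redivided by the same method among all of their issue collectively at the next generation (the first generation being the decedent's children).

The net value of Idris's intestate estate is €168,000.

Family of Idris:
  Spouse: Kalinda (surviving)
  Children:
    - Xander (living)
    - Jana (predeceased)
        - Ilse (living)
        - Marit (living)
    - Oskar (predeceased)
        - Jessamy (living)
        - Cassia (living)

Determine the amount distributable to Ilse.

Ilse receives €17,500.

Kalinda takes three-eighths of €168,000 = €63,000. The remaining €105,000 passes to the descendants.
The descendants' portion (€105,000) is divided at the children's generation into 3 shares of €35,000. Xander takes €35,000. The 2 shares of the deceased (Jana and Oskar) are combined into a pool of €70,000.
That pool (€70,000) is divided at the grandchildren's generation equally among Ilse, Marit, Jessamy, and Cassia: €17,500 each.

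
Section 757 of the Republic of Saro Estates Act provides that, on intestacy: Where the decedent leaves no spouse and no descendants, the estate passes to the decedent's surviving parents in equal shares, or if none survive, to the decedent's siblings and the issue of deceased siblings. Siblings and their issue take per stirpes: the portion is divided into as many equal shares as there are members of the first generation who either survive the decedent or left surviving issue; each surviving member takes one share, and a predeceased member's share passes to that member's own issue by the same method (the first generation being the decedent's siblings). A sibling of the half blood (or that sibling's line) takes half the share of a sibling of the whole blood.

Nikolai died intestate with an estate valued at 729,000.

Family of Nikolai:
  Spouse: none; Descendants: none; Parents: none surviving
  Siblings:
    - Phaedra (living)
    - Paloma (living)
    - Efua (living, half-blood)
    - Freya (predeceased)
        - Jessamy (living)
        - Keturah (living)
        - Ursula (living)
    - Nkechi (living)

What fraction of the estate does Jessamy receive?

Jessamy receives 2/27 of the estate.

The entire 729,000 passes to the siblings and their issue.
Counting each half-blood sibling's line as half a unit, there are 9/2 units in 729,000, so one unit is 162,000. Whole-blood lines (Phaedra, Paloma, Freya, and Nkechi) take 162,000 each; half-blood lines (Efua) take 81,000 each.
Freya's share (162,000) is divided into 3 shares of 54,000: Jessamy, Keturah, and Ursula each take 54,000.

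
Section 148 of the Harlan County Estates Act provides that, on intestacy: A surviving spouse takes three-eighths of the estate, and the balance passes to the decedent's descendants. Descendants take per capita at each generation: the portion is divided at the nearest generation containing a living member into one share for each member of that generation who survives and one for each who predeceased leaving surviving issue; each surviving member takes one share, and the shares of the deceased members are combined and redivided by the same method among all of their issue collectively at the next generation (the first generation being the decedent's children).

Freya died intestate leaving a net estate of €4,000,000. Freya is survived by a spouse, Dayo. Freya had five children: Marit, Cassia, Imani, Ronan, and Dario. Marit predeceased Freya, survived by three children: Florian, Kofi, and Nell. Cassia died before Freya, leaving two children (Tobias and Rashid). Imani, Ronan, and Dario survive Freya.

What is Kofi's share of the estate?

Dayo takes three-eighths of €4,000,000 = €1,500,000. The remaining €2,500,000 passes to the descendants.
The descendants' portion (€2,500,000) is divided at the children's generation into 5 shares of €500,000. Imani, Ronan, and Dario each take €500,000. The 2 shares of the deceased (Marit and Cassia) are combined into a pool of €1,000,000.
That pool (€1,000,000) is divided at the grandchildren's generation equally among Florian, Kofi, Nell, Tobias, and Rashid: €200,000 each.

Kofi receives €200,000.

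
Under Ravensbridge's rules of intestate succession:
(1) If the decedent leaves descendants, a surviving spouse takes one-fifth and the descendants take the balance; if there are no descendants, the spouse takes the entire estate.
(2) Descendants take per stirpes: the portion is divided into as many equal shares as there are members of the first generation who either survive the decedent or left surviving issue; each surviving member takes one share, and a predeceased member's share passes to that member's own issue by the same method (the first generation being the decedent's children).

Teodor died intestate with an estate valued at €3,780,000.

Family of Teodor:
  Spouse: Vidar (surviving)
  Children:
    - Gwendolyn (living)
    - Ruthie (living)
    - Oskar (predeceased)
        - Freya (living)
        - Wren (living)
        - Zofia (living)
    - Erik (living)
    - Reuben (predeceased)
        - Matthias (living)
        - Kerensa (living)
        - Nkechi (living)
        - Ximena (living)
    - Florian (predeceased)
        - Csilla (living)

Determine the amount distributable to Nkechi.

Vidar takes one-fifth of €3,780,000 = €756,000. The remaining €3,024,000 passes to the descendants.
The descendants' portion (€3,024,000) is divided into 6 shares of €504,000: Gwendolyn, Ruthie, and Erik each take €504,000; Oskar's €504,000 share passes to Oskar's issue; Reuben's €504,000 share passes to Reuben's issue; Florian's €504,000 share passes to Florian's issue.
Oskar's share (€504,000) is divided into 3 shares of €168,000: Freya, Wren, and Zofia each take €168,000.
Reuben's share (€504,000) is divided into 4 shares of €126,000: Matthias, Kerensa, Nkechi, and Ximena each take €126,000.
Florian's share (€504,000) passes entirely to Csilla.

Nkechi receives €126,000.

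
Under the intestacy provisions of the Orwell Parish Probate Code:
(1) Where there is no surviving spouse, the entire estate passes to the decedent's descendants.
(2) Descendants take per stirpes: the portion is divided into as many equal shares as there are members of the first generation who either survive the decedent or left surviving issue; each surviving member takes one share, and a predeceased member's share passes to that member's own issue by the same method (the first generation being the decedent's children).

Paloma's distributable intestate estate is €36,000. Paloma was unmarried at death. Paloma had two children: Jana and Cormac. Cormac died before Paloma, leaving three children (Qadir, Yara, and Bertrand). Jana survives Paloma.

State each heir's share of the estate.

Jana: €18,000; Qadir: €6,000; Yara: €6,000; Bertrand: €6,000

The entire €36,000 passes to the descendants.
That amount (€36,000) is divided into 2 shares of €18,000: Jana takes €18,000; Cormac's €18,000 share passes to Cormac's issue.
Cormac's share (€18,000) is divided into 3 shares of €6,000: Qadir, Yara, and Bertrand each take €6,000.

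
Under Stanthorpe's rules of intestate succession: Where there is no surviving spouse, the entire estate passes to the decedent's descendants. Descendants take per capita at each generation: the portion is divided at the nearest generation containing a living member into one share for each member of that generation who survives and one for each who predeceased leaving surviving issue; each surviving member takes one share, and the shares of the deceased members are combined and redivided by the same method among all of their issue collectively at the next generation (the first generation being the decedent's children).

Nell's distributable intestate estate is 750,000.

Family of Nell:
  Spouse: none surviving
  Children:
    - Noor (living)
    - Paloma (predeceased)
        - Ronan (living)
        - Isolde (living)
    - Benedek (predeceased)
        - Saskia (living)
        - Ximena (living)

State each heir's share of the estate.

Noor: 250,000; Ronan: 125,000; Isolde: 125,000; Saskia: 125,000; Ximena: 125,000

The entire 750,000 passes to the descendants.
That amount (750,000) is divided at the children's generation into 3 shares of 250,000. Noor takes 250,000. The 2 shares of the deceased (Paloma and Benedek) are combined into a pool of 500,000.
That pool (500,000) is divided at the grandchildren's generation equally among Ronan, Isolde, Saskia, and Ximena: 125,000 each.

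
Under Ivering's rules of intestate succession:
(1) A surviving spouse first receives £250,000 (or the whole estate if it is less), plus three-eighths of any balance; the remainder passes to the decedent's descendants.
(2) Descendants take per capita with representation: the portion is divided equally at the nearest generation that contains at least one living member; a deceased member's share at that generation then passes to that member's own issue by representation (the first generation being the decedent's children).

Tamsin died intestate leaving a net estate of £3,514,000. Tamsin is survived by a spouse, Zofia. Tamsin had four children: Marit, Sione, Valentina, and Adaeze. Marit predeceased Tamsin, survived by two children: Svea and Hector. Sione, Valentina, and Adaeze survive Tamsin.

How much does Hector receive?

Zofia first takes £250,000, leaving a balance of £3,264,000. Zofia then takes three-eighths of the balance (£1,224,000), for a total of £1,474,000. The remaining £2,040,000 passes to the descendants.
The descendants' portion (£2,040,000) is divided into 4 shares of £510,000: Sione, Valentina, and Adaeze each take £510,000; Marit's £510,000 share passes to Marit's issue.
Marit's share (£510,000) is divided into 2 shares of £255,000: Svea and Hector each take £255,000.

Hector receives £255,000.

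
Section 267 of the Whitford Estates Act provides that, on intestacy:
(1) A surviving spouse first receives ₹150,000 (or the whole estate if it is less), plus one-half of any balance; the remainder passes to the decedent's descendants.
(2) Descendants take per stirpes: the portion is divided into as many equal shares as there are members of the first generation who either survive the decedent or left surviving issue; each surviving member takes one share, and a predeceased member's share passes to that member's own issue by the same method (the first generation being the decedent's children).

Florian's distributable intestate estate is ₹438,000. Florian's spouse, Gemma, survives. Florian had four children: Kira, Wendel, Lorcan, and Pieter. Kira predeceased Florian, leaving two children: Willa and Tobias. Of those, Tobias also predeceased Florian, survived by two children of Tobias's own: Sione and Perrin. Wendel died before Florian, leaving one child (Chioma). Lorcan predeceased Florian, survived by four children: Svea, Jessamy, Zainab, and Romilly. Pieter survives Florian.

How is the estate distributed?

Gemma: ₹294,000; Willa: ₹18,000; Sione: ₹9,000; Perrin: ₹9,000; Chioma: ₹36,000; Svea: ₹9,000; Jessamy: ₹9,000; Zainab: ₹9,000; Romilly: ₹9,000; Pieter: ₹36,000

Gemma first takes ₹150,000, leaving a balance of ₹288,000. Gemma then takes one-half of the balance (₹144,000), for a total of ₹294,000. The remaining ₹144,000 passes to the descendants.
The descendants' portion (₹144,000) is divided into 4 shares of ₹36,000: Pieter takes ₹36,000; Kira's ₹36,000 share passes to Kira's issue; Wendel's ₹36,000 share passes to Wendel's issue; Lorcan's ₹36,000 share passes to Lorcan's issue.
Kira's share (₹36,000) is divided into 2 shares of ₹18,000: Willa takes ₹18,000; Tobias's ₹18,000 share passes to Tobias's issue.
Tobias's share (₹18,000) is divided into 2 shares of ₹9,000: Sione and Perrin each take ₹9,000.
Wendel's share (₹36,000) passes entirely to Chioma.
Lorcan's share (₹36,000) is divided into 4 shares of ₹9,000: Svea, Jessamy, Zainab, and Romilly each take ₹9,000.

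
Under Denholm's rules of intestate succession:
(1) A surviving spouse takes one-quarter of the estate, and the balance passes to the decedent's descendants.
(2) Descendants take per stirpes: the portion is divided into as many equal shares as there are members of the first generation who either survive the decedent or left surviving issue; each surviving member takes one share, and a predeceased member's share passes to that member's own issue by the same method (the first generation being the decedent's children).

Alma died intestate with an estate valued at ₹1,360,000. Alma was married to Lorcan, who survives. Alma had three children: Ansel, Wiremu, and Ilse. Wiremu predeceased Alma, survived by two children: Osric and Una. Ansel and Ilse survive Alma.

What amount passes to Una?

Lorcan takes one-quarter of ₹1,360,000 = ₹340,000. The remaining ₹1,020,000 passes to the descendants.
The descendants' portion (₹1,020,000) is divided into 3 shares of ₹340,000: Ansel and Ilse each take ₹340,000; Wiremu's ₹340,000 share passes to Wiremu's issue.
Wiremu's share (₹340,000) is divided into 2 shares of ₹170,000: Osric and Una each take ₹170,000.

Una receives ₹170,000.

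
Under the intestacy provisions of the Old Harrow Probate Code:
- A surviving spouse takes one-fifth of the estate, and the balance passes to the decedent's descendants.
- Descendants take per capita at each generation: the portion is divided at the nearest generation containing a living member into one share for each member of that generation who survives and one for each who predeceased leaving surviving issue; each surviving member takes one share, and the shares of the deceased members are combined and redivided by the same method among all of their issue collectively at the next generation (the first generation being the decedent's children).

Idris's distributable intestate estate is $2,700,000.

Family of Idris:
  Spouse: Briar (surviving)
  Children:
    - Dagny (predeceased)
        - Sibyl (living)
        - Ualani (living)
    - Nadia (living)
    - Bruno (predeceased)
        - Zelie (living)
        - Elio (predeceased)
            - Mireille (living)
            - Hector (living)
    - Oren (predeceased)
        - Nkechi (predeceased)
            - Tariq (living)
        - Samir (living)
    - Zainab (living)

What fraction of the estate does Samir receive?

Samir receives 2/25 of the estate.

Briar takes one-fifth of $2,700,000 = $540,000. The remaining $2,160,000 passes to the descendants.
The descendants' portion ($2,160,000) is divided at the children's generation into 5 shares of $432,000. Nadia and Zainab each take $432,000. The 3 shares of the deceased (Dagny, Bruno, and Oren) are combined into a pool of $1,296,000.
That pool ($1,296,000) is divided at the grandchildren's generation into 6 shares of $216,000. Sibyl, Ualani, Zelie, and Samir each take $216,000. The 2 shares of the deceased (Elio and Nkechi) are combined into a pool of $432,000.
That pool ($432,000) is divided at the great-grandchildren's generation equally among Mireille, Hector, and Tariq: $144,000 each.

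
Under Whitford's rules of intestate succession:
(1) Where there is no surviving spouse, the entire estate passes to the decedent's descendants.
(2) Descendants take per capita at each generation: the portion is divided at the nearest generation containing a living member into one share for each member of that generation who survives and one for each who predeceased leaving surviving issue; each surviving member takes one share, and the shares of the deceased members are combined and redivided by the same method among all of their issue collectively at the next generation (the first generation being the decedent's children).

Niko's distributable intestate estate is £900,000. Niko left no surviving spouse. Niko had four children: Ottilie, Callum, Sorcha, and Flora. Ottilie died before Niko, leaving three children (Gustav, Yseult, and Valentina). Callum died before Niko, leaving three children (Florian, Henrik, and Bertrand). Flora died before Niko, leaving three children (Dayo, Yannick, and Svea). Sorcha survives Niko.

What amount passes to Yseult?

The entire £900,000 passes to the descendants.
That amount (£900,000) is divided at the children's generation into 4 shares of £225,000. Sorcha takes £225,000. The 3 shares of the deceased (Ottilie, Callum, and Flora) are combined into a pool of £675,000.
That pool (£675,000) is divided at the grandchildren's generation equally among Gustav, Yseult, Valentina, Florian, Henrik, Bertrand, Dayo, Yannick, and Svea: £75,000 each.

Yseult receives £75,000.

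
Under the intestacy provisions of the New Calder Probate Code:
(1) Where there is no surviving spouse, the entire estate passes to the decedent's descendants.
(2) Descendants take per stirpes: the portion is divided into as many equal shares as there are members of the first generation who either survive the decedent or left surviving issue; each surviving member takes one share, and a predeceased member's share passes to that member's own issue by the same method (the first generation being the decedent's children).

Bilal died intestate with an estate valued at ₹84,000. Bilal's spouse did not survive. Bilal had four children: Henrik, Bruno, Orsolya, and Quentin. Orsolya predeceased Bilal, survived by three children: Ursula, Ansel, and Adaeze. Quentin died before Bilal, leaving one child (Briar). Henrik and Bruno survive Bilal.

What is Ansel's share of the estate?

The entire ₹84,000 passes to the descendants.
That amount (₹84,000) is divided into 4 shares of ₹21,000: Henrik and Bruno each take ₹21,000; Orsolya's ₹21,000 share passes to Orsolya's issue; Quentin's ₹21,000 share passes to Quentin's issue.
Orsolya's share (₹21,000) is divided into 3 shares of ₹7,000: Ursula, Ansel, and Adaeze each take ₹7,000.
Quentin's share (₹21,000) passes entirely to Briar.

Ansel receives ₹7,000.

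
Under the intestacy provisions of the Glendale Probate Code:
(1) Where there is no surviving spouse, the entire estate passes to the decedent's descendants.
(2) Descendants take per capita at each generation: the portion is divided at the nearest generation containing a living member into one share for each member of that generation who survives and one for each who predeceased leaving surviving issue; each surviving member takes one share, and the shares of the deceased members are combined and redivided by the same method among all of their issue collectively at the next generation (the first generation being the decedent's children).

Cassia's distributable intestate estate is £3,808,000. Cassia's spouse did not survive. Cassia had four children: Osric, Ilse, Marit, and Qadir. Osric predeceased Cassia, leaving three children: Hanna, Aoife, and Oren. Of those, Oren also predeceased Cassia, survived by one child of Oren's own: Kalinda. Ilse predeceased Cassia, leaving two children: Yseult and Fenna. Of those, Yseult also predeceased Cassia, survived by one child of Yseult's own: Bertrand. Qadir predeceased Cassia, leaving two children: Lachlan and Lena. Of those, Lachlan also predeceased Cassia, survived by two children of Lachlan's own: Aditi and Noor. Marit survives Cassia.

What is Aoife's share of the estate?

The entire £3,808,000 passes to the descendants.
That amount (£3,808,000) is divided at the children's generation into 4 shares of £952,000. Marit takes £952,000. The 3 shares of the deceased (Osric, Ilse, and Qadir) are combined into a pool of £2,856,000.
That pool (£2,856,000) is divided at the grandchildren's generation into 7 shares of £408,000. Hanna, Aoife, Fenna, and Lena each take £408,000. The 3 shares of the deceased (Oren, Yseult, and Lachlan) are combined into a pool of £1,224,000.
That pool (£1,224,000) is divided at the great-grandchildren's generation equally among Kalinda, Bertrand, Aditi, and Noor: £306,000 each.

Aoife receives £408,000.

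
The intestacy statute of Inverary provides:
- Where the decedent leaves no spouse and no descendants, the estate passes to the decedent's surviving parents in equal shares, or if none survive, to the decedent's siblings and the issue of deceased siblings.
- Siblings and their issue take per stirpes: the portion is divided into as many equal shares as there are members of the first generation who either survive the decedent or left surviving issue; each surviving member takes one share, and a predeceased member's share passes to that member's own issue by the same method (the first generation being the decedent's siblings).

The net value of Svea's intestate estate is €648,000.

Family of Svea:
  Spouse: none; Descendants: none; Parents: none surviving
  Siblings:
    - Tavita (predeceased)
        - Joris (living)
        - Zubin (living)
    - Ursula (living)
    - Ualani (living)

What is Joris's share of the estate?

The entire €648,000 passes to the siblings and their issue.
That amount (€648,000) is divided into 3 shares of €216,000: Ursula and Ualani each take €216,000; Tavita's €216,000 share passes to Tavita's issue.
Tavita's share (€216,000) is divided into 2 shares of €108,000: Joris and Zubin each take €108,000.

Joris receives €108,000.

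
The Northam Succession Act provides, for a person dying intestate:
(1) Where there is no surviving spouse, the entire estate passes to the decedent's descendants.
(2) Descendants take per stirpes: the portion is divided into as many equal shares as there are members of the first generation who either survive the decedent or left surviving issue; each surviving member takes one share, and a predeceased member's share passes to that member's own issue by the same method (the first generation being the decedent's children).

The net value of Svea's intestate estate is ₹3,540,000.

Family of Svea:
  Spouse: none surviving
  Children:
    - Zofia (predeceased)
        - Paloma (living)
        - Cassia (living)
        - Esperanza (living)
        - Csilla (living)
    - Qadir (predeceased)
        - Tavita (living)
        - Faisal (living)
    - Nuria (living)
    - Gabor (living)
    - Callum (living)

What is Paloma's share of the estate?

Paloma receives ₹177,000.

The entire ₹3,540,000 passes to the descendants.
That amount (₹3,540,000) is divided into 5 shares of ₹708,000: Nuria, Gabor, and Callum each take ₹708,000; Zofia's ₹708,000 share passes to Zofia's issue; Qadir's ₹708,000 share passes to Qadir's issue.
Zofia's share (₹708,000) is divided into 4 shares of ₹177,000: Paloma, Cassia, Esperanza, and Csilla each take ₹177,000.
Qadir's share (₹708,000) is divided into 2 shares of ₹354,000: Tavita and Faisal each take ₹354,000.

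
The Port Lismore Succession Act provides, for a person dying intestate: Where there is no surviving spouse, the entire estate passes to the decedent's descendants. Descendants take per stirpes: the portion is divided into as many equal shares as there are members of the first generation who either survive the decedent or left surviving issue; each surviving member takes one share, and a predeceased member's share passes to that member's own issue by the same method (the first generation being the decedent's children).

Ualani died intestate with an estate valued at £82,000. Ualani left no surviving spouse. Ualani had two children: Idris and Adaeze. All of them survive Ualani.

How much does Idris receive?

Idris receives £41,000.

The entire £82,000 passes to the descendants.
That amount (£82,000) is divided into 2 shares of £41,000: Idris and Adaeze each take £41,000.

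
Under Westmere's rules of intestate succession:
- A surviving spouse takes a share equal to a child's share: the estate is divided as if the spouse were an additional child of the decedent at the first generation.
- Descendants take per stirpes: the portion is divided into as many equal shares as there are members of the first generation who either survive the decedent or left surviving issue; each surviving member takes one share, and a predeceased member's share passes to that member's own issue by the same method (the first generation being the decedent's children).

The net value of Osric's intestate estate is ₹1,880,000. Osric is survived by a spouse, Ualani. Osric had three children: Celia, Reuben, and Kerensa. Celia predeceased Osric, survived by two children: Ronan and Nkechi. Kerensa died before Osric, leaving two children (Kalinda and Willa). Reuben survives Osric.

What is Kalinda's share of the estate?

Kalinda receives ₹235,000.

The spouse counts as an additional share at the children's level, so there are 4 primary shares of ₹470,000. Ualani takes one such share (₹470,000).
The children's combined portion (₹1,410,000) is divided into 3 shares of ₹470,000: Reuben takes ₹470,000; Celia's ₹470,000 share passes to Celia's issue; Kerensa's ₹470,000 share passes to Kerensa's issue.
Celia's share (₹470,000) is divided into 2 shares of ₹235,000: Ronan and Nkechi each take ₹235,000.
Kerensa's share (₹470,000) is divided into 2 shares of ₹235,000: Kalinda and Willa each take ₹235,000.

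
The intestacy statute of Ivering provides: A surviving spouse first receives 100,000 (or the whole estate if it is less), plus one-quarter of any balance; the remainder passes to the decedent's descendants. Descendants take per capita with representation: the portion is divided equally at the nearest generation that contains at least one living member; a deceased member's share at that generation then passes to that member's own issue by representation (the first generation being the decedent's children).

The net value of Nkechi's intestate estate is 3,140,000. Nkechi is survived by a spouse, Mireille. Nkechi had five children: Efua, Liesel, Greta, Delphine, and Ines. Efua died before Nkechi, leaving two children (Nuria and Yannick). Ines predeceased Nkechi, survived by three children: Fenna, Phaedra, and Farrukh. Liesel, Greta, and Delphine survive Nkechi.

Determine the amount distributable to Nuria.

Mireille first takes 100,000, leaving a balance of 3,040,000. Mireille then takes one-quarter of the balance (760,000), for a total of 860,000. The remaining 2,280,000 passes to the descendants.
The descendants' portion (2,280,000) is divided into 5 shares of 456,000: Liesel, Greta, and Delphine each take 456,000; Efua's 456,000 share passes to Efua's issue; Ines's 456,000 share passes to Ines's issue.
Efua's share (456,000) is divided into 2 shares of 228,000: Nuria and Yannick each take 228,000.
Ines's share (456,000) is divided into 3 shares of 152,000: Fenna, Phaedra, and Farrukh each take 152,000.

Nuria receives 228,000.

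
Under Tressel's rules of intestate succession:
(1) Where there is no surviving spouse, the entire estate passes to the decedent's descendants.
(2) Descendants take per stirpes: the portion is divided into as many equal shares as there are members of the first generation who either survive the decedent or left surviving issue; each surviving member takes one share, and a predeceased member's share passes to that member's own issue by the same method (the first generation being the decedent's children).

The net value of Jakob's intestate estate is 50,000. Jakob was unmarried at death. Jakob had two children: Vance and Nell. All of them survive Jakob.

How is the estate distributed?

The entire 50,000 passes to the descendants.
That amount (50,000) is divided into 2 shares of 25,000: Vance and Nell each take 25,000.

Vance: 25,000; Nell: 25,000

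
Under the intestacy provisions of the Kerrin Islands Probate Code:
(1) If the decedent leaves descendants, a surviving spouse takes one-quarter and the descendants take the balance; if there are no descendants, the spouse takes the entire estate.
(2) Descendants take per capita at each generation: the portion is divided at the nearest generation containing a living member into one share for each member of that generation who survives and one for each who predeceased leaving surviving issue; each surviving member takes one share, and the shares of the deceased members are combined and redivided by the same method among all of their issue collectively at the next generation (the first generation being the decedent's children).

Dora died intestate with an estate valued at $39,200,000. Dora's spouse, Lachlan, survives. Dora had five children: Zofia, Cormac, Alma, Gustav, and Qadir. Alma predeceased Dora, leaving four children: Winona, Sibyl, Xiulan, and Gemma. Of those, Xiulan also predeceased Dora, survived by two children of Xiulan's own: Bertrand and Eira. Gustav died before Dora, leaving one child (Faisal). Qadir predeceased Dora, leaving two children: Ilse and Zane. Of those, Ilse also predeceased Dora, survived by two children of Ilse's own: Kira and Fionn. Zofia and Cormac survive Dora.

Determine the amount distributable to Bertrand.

Lachlan takes one-quarter of $39,200,000 = $9,800,000. The remaining $29,400,000 passes to the descendants.
The descendants' portion ($29,400,000) is divided at the children's generation into 5 shares of $5,880,000. Zofia and Cormac each take $5,880,000. The 3 shares of the deceased (Alma, Gustav, and Qadir) are combined into a pool of $17,640,000.
That pool ($17,640,000) is divided at the grandchildren's generation into 7 shares of $2,520,000. Winona, Sibyl, Gemma, Faisal, and Zane each take $2,520,000. The 2 shares of the deceased (Xiulan and Ilse) are combined into a pool of $5,040,000.
That pool ($5,040,000) is divided at the great-grandchildren's generation equally among Bertrand, Eira, Kira, and Fionn: $1,260,000 each.

Bertrand receives $1,260,000.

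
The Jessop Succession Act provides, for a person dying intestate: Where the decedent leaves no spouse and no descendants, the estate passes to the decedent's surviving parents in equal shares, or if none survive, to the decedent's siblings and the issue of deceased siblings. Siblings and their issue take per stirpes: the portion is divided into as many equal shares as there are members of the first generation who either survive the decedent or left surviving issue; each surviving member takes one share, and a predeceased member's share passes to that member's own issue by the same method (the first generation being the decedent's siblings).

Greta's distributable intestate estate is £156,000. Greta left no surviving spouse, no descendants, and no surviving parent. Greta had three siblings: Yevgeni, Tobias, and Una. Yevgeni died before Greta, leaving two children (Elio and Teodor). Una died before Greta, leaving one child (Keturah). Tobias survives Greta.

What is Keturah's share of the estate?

Keturah receives £52,000.

The entire £156,000 passes to the siblings and their issue.
That amount (£156,000) is divided into 3 shares of £52,000: Tobias takes £52,000; Yevgeni's £52,000 share passes to Yevgeni's issue; Una's £52,000 share passes to Una's issue.
Yevgeni's share (£52,000) is divided into 2 shares of £26,000: Elio and Teodor each take £26,000.
Una's share (£52,000) passes entirely to Keturah.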